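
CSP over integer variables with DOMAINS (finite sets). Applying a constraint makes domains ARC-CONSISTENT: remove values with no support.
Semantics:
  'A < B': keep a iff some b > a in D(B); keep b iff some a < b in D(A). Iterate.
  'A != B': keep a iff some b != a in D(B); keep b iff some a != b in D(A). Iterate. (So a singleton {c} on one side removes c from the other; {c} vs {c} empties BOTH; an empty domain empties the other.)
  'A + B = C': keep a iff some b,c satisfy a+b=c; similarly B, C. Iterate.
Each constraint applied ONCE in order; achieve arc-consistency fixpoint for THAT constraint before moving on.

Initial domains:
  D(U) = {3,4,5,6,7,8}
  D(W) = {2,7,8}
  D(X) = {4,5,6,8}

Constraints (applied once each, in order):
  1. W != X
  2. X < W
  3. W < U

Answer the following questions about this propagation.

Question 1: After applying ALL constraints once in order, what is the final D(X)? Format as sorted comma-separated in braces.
Answer: {4,5,6}

Derivation:
Constraint 1 (W != X) on D(W)={2,7,8} D(X)={4,5,6,8}: no change
Constraint 2 (X < W) on D(X)={4,5,6,8} D(W)={2,7,8}: X {4,5,6,8}->{4,5,6}; W {2,7,8}->{7,8}
Constraint 3 (W < U) on D(W)={7,8} D(U)={3,4,5,6,7,8}: W {7,8}->{7}; U {3,4,5,6,7,8}->{8}
So after all 3 constraints: D(X) = {4,5,6}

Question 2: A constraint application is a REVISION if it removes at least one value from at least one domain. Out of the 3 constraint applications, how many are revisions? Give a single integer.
Answer: 2

Derivation:
Constraint 1 (W != X) on D(W)={2,7,8} D(X)={4,5,6,8}: no change => not a revision
Constraint 2 (X < W) on D(X)={4,5,6,8} D(W)={2,7,8}: X {4,5,6,8}->{4,5,6}; W {2,7,8}->{7,8} => REVISION
Constraint 3 (W < U) on D(W)={7,8} D(U)={3,4,5,6,7,8}: W {7,8}->{7}; U {3,4,5,6,7,8}->{8} => REVISION
Total revisions = 2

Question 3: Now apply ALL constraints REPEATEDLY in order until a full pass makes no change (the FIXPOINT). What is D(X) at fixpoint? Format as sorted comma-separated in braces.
Answer: {4,5,6}

Derivation:
pass 0 (initial): D(X)={4,5,6,8}
pass 1: U {3,4,5,6,7,8}->{8}; W {2,7,8}->{7}; X {4,5,6,8}->{4,5,6}
pass 2: no change
Fixpoint after 2 passes: D(X) = {4,5,6}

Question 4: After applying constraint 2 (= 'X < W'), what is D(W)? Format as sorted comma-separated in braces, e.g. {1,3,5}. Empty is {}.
Answer: {7,8}

Derivation:
Constraint 1 (W != X) on D(W)={2,7,8} D(X)={4,5,6,8}: no change
Constraint 2 (X < W) on D(X)={4,5,6,8} D(W)={2,7,8}: X {4,5,6,8}->{4,5,6}; W {2,7,8}->{7,8}
So after constraint 2: D(W) = {7,8}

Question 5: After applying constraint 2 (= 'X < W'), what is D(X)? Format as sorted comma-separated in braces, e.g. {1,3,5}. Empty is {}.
Answer: {4,5,6}

Derivation:
Constraint 1 (W != X) on D(W)={2,7,8} D(X)={4,5,6,8}: no change
Constraint 2 (X < W) on D(X)={4,5,6,8} D(W)={2,7,8}: X {4,5,6,8}->{4,5,6}; W {2,7,8}->{7,8}
So after constraint 2: D(X) = {4,5,6}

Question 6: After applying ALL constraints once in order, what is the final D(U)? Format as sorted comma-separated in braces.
Answer: {8}

Derivation:
Constraint 1 (W != X) on D(W)={2,7,8} D(X)={4,5,6,8}: no change
Constraint 2 (X < W) on D(X)={4,5,6,8} D(W)={2,7,8}: X {4,5,6,8}->{4,5,6}; W {2,7,8}->{7,8}
Constraint 3 (W < U) on D(W)={7,8} D(U)={3,4,5,6,7,8}: W {7,8}->{7}; U {3,4,5,6,7,8}->{8}
So after all 3 constraints: D(U) = {8}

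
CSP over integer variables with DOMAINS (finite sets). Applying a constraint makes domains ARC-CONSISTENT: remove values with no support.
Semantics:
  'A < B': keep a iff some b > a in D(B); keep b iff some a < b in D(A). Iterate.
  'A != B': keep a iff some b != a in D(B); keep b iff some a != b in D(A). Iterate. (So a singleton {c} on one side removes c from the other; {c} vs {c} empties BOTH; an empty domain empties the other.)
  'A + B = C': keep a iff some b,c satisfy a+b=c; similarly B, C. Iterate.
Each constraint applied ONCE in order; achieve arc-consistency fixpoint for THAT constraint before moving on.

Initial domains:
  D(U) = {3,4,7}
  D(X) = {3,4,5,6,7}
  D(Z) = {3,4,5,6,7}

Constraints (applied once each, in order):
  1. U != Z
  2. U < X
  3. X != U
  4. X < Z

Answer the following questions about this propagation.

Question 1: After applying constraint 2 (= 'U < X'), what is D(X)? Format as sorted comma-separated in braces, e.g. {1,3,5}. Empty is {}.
Answer: {4,5,6,7}

Derivation:
Constraint 1 (U != Z) on D(U)={3,4,7} D(Z)={3,4,5,6,7}: no change
Constraint 2 (U < X) on D(U)={3,4,7} D(X)={3,4,5,6,7}: U {3,4,7}->{3,4}; X {3,4,5,6,7}->{4,5,6,7}
So after constraint 2: D(X) = {4,5,6,7}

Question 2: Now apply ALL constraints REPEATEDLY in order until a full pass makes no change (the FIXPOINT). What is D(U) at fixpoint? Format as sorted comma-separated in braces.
Answer: {3,4}

Derivation:
pass 0 (initial): D(U)={3,4,7}
pass 1: U {3,4,7}->{3,4}; X {3,4,5,6,7}->{4,5,6}; Z {3,4,5,6,7}->{5,6,7}
pass 2: no change
Fixpoint after 2 passes: D(U) = {3,4}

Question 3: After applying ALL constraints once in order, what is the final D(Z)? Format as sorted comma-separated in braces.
Answer: {5,6,7}

Derivation:
Constraint 1 (U != Z) on D(U)={3,4,7} D(Z)={3,4,5,6,7}: no change
Constraint 2 (U < X) on D(U)={3,4,7} D(X)={3,4,5,6,7}: U {3,4,7}->{3,4}; X {3,4,5,6,7}->{4,5,6,7}
Constraint 3 (X != U) on D(X)={4,5,6,7} D(U)={3,4}: no change
Constraint 4 (X < Z) on D(X)={4,5,6,7} D(Z)={3,4,5,6,7}: X {4,5,6,7}->{4,5,6}; Z {3,4,5,6,7}->{5,6,7}
So after all 4 constraints: D(Z) = {5,6,7}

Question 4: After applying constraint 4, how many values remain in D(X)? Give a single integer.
Constraint 1 (U != Z) on D(U)={3,4,7} D(Z)={3,4,5,6,7}: no change
Constraint 2 (U < X) on D(U)={3,4,7} D(X)={3,4,5,6,7}: U {3,4,7}->{3,4}; X {3,4,5,6,7}->{4,5,6,7}
Constraint 3 (X != U) on D(X)={4,5,6,7} D(U)={3,4}: no change
Constraint 4 (X < Z) on D(X)={4,5,6,7} D(Z)={3,4,5,6,7}: X {4,5,6,7}->{4,5,6}; Z {3,4,5,6,7}->{5,6,7}
So after constraint 4: D(X)={4,5,6}, size = 3

Answer: 3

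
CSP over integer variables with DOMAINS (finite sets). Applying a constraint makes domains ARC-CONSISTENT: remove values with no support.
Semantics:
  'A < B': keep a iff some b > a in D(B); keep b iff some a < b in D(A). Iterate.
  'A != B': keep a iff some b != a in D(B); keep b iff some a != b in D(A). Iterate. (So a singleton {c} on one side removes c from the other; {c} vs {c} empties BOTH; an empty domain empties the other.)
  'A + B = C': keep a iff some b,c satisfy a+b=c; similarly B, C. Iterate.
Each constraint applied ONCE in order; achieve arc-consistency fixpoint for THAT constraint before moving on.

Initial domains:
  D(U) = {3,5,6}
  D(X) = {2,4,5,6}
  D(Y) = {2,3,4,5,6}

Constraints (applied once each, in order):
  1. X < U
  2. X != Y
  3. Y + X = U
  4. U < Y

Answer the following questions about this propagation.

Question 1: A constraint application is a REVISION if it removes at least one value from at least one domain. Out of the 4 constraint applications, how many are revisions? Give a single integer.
Answer: 3

Derivation:
Constraint 1 (X < U) on D(X)={2,4,5,6} D(U)={3,5,6}: X {2,4,5,6}->{2,4,5} => REVISION
Constraint 2 (X != Y) on D(X)={2,4,5} D(Y)={2,3,4,5,6}: no change => not a revision
Constraint 3 (Y + X = U) on D(Y)={2,3,4,5,6} D(X)={2,4,5} D(U)={3,5,6}: Y {2,3,4,5,6}->{2,3,4}; X {2,4,5}->{2,4}; U {3,5,6}->{5,6} => REVISION
Constraint 4 (U < Y) on D(U)={5,6} D(Y)={2,3,4}: U {5,6}->{}; Y {2,3,4}->{} => REVISION
Total revisions = 3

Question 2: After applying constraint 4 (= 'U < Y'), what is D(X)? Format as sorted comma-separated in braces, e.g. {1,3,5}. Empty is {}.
Constraint 1 (X < U) on D(X)={2,4,5,6} D(U)={3,5,6}: X {2,4,5,6}->{2,4,5}
Constraint 2 (X != Y) on D(X)={2,4,5} D(Y)={2,3,4,5,6}: no change
Constraint 3 (Y + X = U) on D(Y)={2,3,4,5,6} D(X)={2,4,5} D(U)={3,5,6}: Y {2,3,4,5,6}->{2,3,4}; X {2,4,5}->{2,4}; U {3,5,6}->{5,6}
Constraint 4 (U < Y) on D(U)={5,6} D(Y)={2,3,4}: U {5,6}->{}; Y {2,3,4}->{}
So after constraint 4: D(X) = {2,4}

Answer: {2,4}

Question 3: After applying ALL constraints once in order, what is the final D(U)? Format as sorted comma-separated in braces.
Constraint 1 (X < U) on D(X)={2,4,5,6} D(U)={3,5,6}: X {2,4,5,6}->{2,4,5}
Constraint 2 (X != Y) on D(X)={2,4,5} D(Y)={2,3,4,5,6}: no change
Constraint 3 (Y + X = U) on D(Y)={2,3,4,5,6} D(X)={2,4,5} D(U)={3,5,6}: Y {2,3,4,5,6}->{2,3,4}; X {2,4,5}->{2,4}; U {3,5,6}->{5,6}
Constraint 4 (U < Y) on D(U)={5,6} D(Y)={2,3,4}: U {5,6}->{}; Y {2,3,4}->{}
So after all 4 constraints: D(U) = {}

Answer: {}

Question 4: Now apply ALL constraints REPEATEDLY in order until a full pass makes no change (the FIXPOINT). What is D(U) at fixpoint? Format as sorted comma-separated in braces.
Answer: {}

Derivation:
pass 0 (initial): D(U)={3,5,6}
pass 1: U {3,5,6}->{}; X {2,4,5,6}->{2,4}; Y {2,3,4,5,6}->{}
pass 2: X {2,4}->{}
pass 3: no change
Fixpoint after 3 passes: D(U) = {}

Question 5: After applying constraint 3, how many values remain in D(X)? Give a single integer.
Constraint 1 (X < U) on D(X)={2,4,5,6} D(U)={3,5,6}: X {2,4,5,6}->{2,4,5}
Constraint 2 (X != Y) on D(X)={2,4,5} D(Y)={2,3,4,5,6}: no change
Constraint 3 (Y + X = U) on D(Y)={2,3,4,5,6} D(X)={2,4,5} D(U)={3,5,6}: Y {2,3,4,5,6}->{2,3,4}; X {2,4,5}->{2,4}; U {3,5,6}->{5,6}
So after constraint 3: D(X)={2,4}, size = 2

Answer: 2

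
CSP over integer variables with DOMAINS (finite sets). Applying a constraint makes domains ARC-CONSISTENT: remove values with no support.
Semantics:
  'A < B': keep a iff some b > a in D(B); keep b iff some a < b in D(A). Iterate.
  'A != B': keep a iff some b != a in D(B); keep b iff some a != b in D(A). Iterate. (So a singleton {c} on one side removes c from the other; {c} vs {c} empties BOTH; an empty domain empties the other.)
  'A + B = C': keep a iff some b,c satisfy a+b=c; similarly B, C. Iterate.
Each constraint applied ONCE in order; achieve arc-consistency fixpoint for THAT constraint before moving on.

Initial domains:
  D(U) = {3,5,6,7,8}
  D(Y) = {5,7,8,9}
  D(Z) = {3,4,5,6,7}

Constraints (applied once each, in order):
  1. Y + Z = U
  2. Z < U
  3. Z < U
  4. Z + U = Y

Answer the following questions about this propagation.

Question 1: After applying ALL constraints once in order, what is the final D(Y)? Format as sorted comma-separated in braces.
Answer: {}

Derivation:
Constraint 1 (Y + Z = U) on D(Y)={5,7,8,9} D(Z)={3,4,5,6,7} D(U)={3,5,6,7,8}: Y {5,7,8,9}->{5}; Z {3,4,5,6,7}->{3}; U {3,5,6,7,8}->{8}
Constraint 2 (Z < U) on D(Z)={3} D(U)={8}: no change
Constraint 3 (Z < U) on D(Z)={3} D(U)={8}: no change
Constraint 4 (Z + U = Y) on D(Z)={3} D(U)={8} D(Y)={5}: Z {3}->{}; U {8}->{}; Y {5}->{}
So after all 4 constraints: D(Y) = {}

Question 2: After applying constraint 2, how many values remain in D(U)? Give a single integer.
Constraint 1 (Y + Z = U) on D(Y)={5,7,8,9} D(Z)={3,4,5,6,7} D(U)={3,5,6,7,8}: Y {5,7,8,9}->{5}; Z {3,4,5,6,7}->{3}; U {3,5,6,7,8}->{8}
Constraint 2 (Z < U) on D(Z)={3} D(U)={8}: no change
So after constraint 2: D(U)={8}, size = 1

Answer: 1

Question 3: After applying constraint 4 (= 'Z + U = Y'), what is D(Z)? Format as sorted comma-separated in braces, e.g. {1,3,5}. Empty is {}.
Constraint 1 (Y + Z = U) on D(Y)={5,7,8,9} D(Z)={3,4,5,6,7} D(U)={3,5,6,7,8}: Y {5,7,8,9}->{5}; Z {3,4,5,6,7}->{3}; U {3,5,6,7,8}->{8}
Constraint 2 (Z < U) on D(Z)={3} D(U)={8}: no change
Constraint 3 (Z < U) on D(Z)={3} D(U)={8}: no change
Constraint 4 (Z + U = Y) on D(Z)={3} D(U)={8} D(Y)={5}: Z {3}->{}; U {8}->{}; Y {5}->{}
So after constraint 4: D(Z) = {}

Answer: {}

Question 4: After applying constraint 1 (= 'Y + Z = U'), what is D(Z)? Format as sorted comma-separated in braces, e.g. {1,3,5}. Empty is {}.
Constraint 1 (Y + Z = U) on D(Y)={5,7,8,9} D(Z)={3,4,5,6,7} D(U)={3,5,6,7,8}: Y {5,7,8,9}->{5}; Z {3,4,5,6,7}->{3}; U {3,5,6,7,8}->{8}
So after constraint 1: D(Z) = {3}

Answer: {3}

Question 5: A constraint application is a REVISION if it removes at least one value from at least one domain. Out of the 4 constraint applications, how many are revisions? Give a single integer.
Constraint 1 (Y + Z = U) on D(Y)={5,7,8,9} D(Z)={3,4,5,6,7} D(U)={3,5,6,7,8}: Y {5,7,8,9}->{5}; Z {3,4,5,6,7}->{3}; U {3,5,6,7,8}->{8} => REVISION
Constraint 2 (Z < U) on D(Z)={3} D(U)={8}: no change => not a revision
Constraint 3 (Z < U) on D(Z)={3} D(U)={8}: no change => not a revision
Constraint 4 (Z + U = Y) on D(Z)={3} D(U)={8} D(Y)={5}: Z {3}->{}; U {8}->{}; Y {5}->{} => REVISION
Total revisions = 2

Answer: 2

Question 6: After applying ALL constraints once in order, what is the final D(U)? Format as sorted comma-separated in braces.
Constraint 1 (Y + Z = U) on D(Y)={5,7,8,9} D(Z)={3,4,5,6,7} D(U)={3,5,6,7,8}: Y {5,7,8,9}->{5}; Z {3,4,5,6,7}->{3}; U {3,5,6,7,8}->{8}
Constraint 2 (Z < U) on D(Z)={3} D(U)={8}: no change
Constraint 3 (Z < U) on D(Z)={3} D(U)={8}: no change
Constraint 4 (Z + U = Y) on D(Z)={3} D(U)={8} D(Y)={5}: Z {3}->{}; U {8}->{}; Y {5}->{}
So after all 4 constraints: D(U) = {}

Answer: {}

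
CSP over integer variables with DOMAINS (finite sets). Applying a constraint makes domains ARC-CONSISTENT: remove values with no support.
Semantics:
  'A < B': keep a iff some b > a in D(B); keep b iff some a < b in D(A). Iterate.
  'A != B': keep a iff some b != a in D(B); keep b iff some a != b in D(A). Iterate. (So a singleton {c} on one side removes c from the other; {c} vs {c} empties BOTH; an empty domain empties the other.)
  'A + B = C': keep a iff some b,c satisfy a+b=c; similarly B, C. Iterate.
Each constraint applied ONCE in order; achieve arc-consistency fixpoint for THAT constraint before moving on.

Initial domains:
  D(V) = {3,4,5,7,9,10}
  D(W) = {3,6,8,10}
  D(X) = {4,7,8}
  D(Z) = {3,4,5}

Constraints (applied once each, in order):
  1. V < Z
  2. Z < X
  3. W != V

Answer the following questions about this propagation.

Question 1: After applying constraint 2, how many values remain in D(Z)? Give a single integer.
Constraint 1 (V < Z) on D(V)={3,4,5,7,9,10} D(Z)={3,4,5}: V {3,4,5,7,9,10}->{3,4}; Z {3,4,5}->{4,5}
Constraint 2 (Z < X) on D(Z)={4,5} D(X)={4,7,8}: X {4,7,8}->{7,8}
So after constraint 2: D(Z)={4,5}, size = 2

Answer: 2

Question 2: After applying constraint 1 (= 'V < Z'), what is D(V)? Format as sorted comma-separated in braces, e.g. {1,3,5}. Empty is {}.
Constraint 1 (V < Z) on D(V)={3,4,5,7,9,10} D(Z)={3,4,5}: V {3,4,5,7,9,10}->{3,4}; Z {3,4,5}->{4,5}
So after constraint 1: D(V) = {3,4}

Answer: {3,4}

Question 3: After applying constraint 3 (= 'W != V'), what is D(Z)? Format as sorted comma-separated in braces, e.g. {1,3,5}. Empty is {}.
Answer: {4,5}

Derivation:
Constraint 1 (V < Z) on D(V)={3,4,5,7,9,10} D(Z)={3,4,5}: V {3,4,5,7,9,10}->{3,4}; Z {3,4,5}->{4,5}
Constraint 2 (Z < X) on D(Z)={4,5} D(X)={4,7,8}: X {4,7,8}->{7,8}
Constraint 3 (W != V) on D(W)={3,6,8,10} D(V)={3,4}: no change
So after constraint 3: D(Z) = {4,5}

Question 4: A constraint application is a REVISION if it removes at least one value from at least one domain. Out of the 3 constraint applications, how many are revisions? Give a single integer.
Constraint 1 (V < Z) on D(V)={3,4,5,7,9,10} D(Z)={3,4,5}: V {3,4,5,7,9,10}->{3,4}; Z {3,4,5}->{4,5} => REVISION
Constraint 2 (Z < X) on D(Z)={4,5} D(X)={4,7,8}: X {4,7,8}->{7,8} => REVISION
Constraint 3 (W != V) on D(W)={3,6,8,10} D(V)={3,4}: no change => not a revision
Total revisions = 2

Answer: 2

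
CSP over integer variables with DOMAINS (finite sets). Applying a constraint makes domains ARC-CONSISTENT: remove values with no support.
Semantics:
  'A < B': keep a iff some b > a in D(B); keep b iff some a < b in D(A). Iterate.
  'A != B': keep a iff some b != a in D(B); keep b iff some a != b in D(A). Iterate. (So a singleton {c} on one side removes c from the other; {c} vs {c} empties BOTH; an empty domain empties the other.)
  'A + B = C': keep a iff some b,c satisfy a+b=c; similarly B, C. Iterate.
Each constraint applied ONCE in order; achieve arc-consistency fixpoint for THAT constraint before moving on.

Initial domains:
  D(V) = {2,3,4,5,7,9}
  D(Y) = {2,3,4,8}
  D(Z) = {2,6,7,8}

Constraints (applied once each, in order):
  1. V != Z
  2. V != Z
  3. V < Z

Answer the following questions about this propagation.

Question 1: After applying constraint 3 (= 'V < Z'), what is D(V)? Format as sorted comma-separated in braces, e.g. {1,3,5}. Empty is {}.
Answer: {2,3,4,5,7}

Derivation:
Constraint 1 (V != Z) on D(V)={2,3,4,5,7,9} D(Z)={2,6,7,8}: no change
Constraint 2 (V != Z) on D(V)={2,3,4,5,7,9} D(Z)={2,6,7,8}: no change
Constraint 3 (V < Z) on D(V)={2,3,4,5,7,9} D(Z)={2,6,7,8}: V {2,3,4,5,7,9}->{2,3,4,5,7}; Z {2,6,7,8}->{6,7,8}
So after constraint 3: D(V) = {2,3,4,5,7}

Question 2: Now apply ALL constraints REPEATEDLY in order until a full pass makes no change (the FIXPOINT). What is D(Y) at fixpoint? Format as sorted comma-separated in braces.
Answer: {2,3,4,8}

Derivation:
pass 0 (initial): D(Y)={2,3,4,8}
pass 1: V {2,3,4,5,7,9}->{2,3,4,5,7}; Z {2,6,7,8}->{6,7,8}
pass 2: no change
Fixpoint after 2 passes: D(Y) = {2,3,4,8}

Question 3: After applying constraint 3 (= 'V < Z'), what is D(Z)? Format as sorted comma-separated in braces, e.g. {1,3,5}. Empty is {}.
Answer: {6,7,8}

Derivation:
Constraint 1 (V != Z) on D(V)={2,3,4,5,7,9} D(Z)={2,6,7,8}: no change
Constraint 2 (V != Z) on D(V)={2,3,4,5,7,9} D(Z)={2,6,7,8}: no change
Constraint 3 (V < Z) on D(V)={2,3,4,5,7,9} D(Z)={2,6,7,8}: V {2,3,4,5,7,9}->{2,3,4,5,7}; Z {2,6,7,8}->{6,7,8}
So after constraint 3: D(Z) = {6,7,8}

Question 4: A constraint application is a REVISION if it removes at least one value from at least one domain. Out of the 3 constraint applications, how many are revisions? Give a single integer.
Constraint 1 (V != Z) on D(V)={2,3,4,5,7,9} D(Z)={2,6,7,8}: no change => not a revision
Constraint 2 (V != Z) on D(V)={2,3,4,5,7,9} D(Z)={2,6,7,8}: no change => not a revision
Constraint 3 (V < Z) on D(V)={2,3,4,5,7,9} D(Z)={2,6,7,8}: V {2,3,4,5,7,9}->{2,3,4,5,7}; Z {2,6,7,8}->{6,7,8} => REVISION
Total revisions = 1

Answer: 1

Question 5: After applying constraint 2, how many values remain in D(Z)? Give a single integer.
Constraint 1 (V != Z) on D(V)={2,3,4,5,7,9} D(Z)={2,6,7,8}: no change
Constraint 2 (V != Z) on D(V)={2,3,4,5,7,9} D(Z)={2,6,7,8}: no change
So after constraint 2: D(Z)={2,6,7,8}, size = 4

Answer: 4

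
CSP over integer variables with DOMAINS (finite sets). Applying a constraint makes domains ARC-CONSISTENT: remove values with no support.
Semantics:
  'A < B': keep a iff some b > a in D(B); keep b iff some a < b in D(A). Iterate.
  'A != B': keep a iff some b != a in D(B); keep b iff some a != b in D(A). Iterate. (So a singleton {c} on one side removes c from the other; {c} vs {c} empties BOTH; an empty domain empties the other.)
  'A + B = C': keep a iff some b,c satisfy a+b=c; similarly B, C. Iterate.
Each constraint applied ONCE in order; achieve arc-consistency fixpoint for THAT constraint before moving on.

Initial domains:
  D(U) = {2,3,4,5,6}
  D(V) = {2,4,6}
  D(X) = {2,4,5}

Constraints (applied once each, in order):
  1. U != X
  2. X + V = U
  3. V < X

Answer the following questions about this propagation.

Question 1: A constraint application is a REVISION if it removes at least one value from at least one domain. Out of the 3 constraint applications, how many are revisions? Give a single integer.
Answer: 2

Derivation:
Constraint 1 (U != X) on D(U)={2,3,4,5,6} D(X)={2,4,5}: no change => not a revision
Constraint 2 (X + V = U) on D(X)={2,4,5} D(V)={2,4,6} D(U)={2,3,4,5,6}: X {2,4,5}->{2,4}; V {2,4,6}->{2,4}; U {2,3,4,5,6}->{4,6} => REVISION
Constraint 3 (V < X) on D(V)={2,4} D(X)={2,4}: V {2,4}->{2}; X {2,4}->{4} => REVISION
Total revisions = 2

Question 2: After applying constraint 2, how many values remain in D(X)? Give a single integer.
Constraint 1 (U != X) on D(U)={2,3,4,5,6} D(X)={2,4,5}: no change
Constraint 2 (X + V = U) on D(X)={2,4,5} D(V)={2,4,6} D(U)={2,3,4,5,6}: X {2,4,5}->{2,4}; V {2,4,6}->{2,4}; U {2,3,4,5,6}->{4,6}
So after constraint 2: D(X)={2,4}, size = 2

Answer: 2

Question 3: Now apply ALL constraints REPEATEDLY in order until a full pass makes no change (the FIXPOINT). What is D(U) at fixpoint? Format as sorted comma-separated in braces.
pass 0 (initial): D(U)={2,3,4,5,6}
pass 1: U {2,3,4,5,6}->{4,6}; V {2,4,6}->{2}; X {2,4,5}->{4}
pass 2: U {4,6}->{6}
pass 3: no change
Fixpoint after 3 passes: D(U) = {6}

Answer: {6}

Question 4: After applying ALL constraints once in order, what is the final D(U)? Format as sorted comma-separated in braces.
Constraint 1 (U != X) on D(U)={2,3,4,5,6} D(X)={2,4,5}: no change
Constraint 2 (X + V = U) on D(X)={2,4,5} D(V)={2,4,6} D(U)={2,3,4,5,6}: X {2,4,5}->{2,4}; V {2,4,6}->{2,4}; U {2,3,4,5,6}->{4,6}
Constraint 3 (V < X) on D(V)={2,4} D(X)={2,4}: V {2,4}->{2}; X {2,4}->{4}
So after all 3 constraints: D(U) = {4,6}

Answer: {4,6}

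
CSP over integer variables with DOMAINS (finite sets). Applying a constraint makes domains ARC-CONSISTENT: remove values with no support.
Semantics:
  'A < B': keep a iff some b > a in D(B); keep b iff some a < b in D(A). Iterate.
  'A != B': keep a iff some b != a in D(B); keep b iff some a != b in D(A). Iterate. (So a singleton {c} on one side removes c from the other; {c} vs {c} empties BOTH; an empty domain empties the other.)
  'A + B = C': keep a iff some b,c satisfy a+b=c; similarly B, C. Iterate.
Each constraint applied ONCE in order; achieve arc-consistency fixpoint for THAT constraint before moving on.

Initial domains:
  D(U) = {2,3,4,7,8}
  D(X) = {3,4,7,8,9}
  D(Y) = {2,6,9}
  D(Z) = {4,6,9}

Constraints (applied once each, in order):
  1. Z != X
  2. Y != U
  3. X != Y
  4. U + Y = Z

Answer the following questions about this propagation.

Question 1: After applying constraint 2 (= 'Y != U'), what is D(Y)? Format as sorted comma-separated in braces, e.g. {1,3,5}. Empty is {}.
Constraint 1 (Z != X) on D(Z)={4,6,9} D(X)={3,4,7,8,9}: no change
Constraint 2 (Y != U) on D(Y)={2,6,9} D(U)={2,3,4,7,8}: no change
So after constraint 2: D(Y) = {2,6,9}

Answer: {2,6,9}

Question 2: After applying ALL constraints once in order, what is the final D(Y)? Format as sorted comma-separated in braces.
Constraint 1 (Z != X) on D(Z)={4,6,9} D(X)={3,4,7,8,9}: no change
Constraint 2 (Y != U) on D(Y)={2,6,9} D(U)={2,3,4,7,8}: no change
Constraint 3 (X != Y) on D(X)={3,4,7,8,9} D(Y)={2,6,9}: no change
Constraint 4 (U + Y = Z) on D(U)={2,3,4,7,8} D(Y)={2,6,9} D(Z)={4,6,9}: U {2,3,4,7,8}->{2,3,4,7}; Y {2,6,9}->{2,6}
So after all 4 constraints: D(Y) = {2,6}

Answer: {2,6}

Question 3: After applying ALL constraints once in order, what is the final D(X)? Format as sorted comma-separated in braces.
Constraint 1 (Z != X) on D(Z)={4,6,9} D(X)={3,4,7,8,9}: no change
Constraint 2 (Y != U) on D(Y)={2,6,9} D(U)={2,3,4,7,8}: no change
Constraint 3 (X != Y) on D(X)={3,4,7,8,9} D(Y)={2,6,9}: no change
Constraint 4 (U + Y = Z) on D(U)={2,3,4,7,8} D(Y)={2,6,9} D(Z)={4,6,9}: U {2,3,4,7,8}->{2,3,4,7}; Y {2,6,9}->{2,6}
So after all 4 constraints: D(X) = {3,4,7,8,9}

Answer: {3,4,7,8,9}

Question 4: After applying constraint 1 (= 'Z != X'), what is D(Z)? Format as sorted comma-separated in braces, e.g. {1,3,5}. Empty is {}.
Answer: {4,6,9}

Derivation:
Constraint 1 (Z != X) on D(Z)={4,6,9} D(X)={3,4,7,8,9}: no change
So after constraint 1: D(Z) = {4,6,9}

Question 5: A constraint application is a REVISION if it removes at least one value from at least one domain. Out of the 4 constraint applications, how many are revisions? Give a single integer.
Answer: 1

Derivation:
Constraint 1 (Z != X) on D(Z)={4,6,9} D(X)={3,4,7,8,9}: no change => not a revision
Constraint 2 (Y != U) on D(Y)={2,6,9} D(U)={2,3,4,7,8}: no change => not a revision
Constraint 3 (X != Y) on D(X)={3,4,7,8,9} D(Y)={2,6,9}: no change => not a revision
Constraint 4 (U + Y = Z) on D(U)={2,3,4,7,8} D(Y)={2,6,9} D(Z)={4,6,9}: U {2,3,4,7,8}->{2,3,4,7}; Y {2,6,9}->{2,6} => REVISION
Total revisions = 1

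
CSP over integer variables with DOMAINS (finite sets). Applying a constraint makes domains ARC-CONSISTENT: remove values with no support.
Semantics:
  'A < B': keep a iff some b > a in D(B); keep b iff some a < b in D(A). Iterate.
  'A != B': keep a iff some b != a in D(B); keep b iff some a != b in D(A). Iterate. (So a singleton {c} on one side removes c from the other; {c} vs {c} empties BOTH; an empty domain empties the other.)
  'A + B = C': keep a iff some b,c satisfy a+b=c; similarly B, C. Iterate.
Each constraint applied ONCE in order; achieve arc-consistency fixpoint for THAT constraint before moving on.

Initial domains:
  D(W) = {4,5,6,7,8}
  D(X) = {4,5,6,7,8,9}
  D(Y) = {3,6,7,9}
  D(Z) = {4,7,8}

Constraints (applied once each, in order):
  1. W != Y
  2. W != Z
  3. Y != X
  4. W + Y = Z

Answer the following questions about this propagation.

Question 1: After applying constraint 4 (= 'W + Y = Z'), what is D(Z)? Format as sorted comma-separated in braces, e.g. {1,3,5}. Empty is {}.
Answer: {7,8}

Derivation:
Constraint 1 (W != Y) on D(W)={4,5,6,7,8} D(Y)={3,6,7,9}: no change
Constraint 2 (W != Z) on D(W)={4,5,6,7,8} D(Z)={4,7,8}: no change
Constraint 3 (Y != X) on D(Y)={3,6,7,9} D(X)={4,5,6,7,8,9}: no change
Constraint 4 (W + Y = Z) on D(W)={4,5,6,7,8} D(Y)={3,6,7,9} D(Z)={4,7,8}: W {4,5,6,7,8}->{4,5}; Y {3,6,7,9}->{3}; Z {4,7,8}->{7,8}
So after constraint 4: D(Z) = {7,8}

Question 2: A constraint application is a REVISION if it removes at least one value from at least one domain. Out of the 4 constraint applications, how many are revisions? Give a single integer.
Constraint 1 (W != Y) on D(W)={4,5,6,7,8} D(Y)={3,6,7,9}: no change => not a revision
Constraint 2 (W != Z) on D(W)={4,5,6,7,8} D(Z)={4,7,8}: no change => not a revision
Constraint 3 (Y != X) on D(Y)={3,6,7,9} D(X)={4,5,6,7,8,9}: no change => not a revision
Constraint 4 (W + Y = Z) on D(W)={4,5,6,7,8} D(Y)={3,6,7,9} D(Z)={4,7,8}: W {4,5,6,7,8}->{4,5}; Y {3,6,7,9}->{3}; Z {4,7,8}->{7,8} => REVISION
Total revisions = 1

Answer: 1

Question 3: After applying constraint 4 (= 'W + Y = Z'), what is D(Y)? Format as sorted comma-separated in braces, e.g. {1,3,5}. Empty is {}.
Answer: {3}

Derivation:
Constraint 1 (W != Y) on D(W)={4,5,6,7,8} D(Y)={3,6,7,9}: no change
Constraint 2 (W != Z) on D(W)={4,5,6,7,8} D(Z)={4,7,8}: no change
Constraint 3 (Y != X) on D(Y)={3,6,7,9} D(X)={4,5,6,7,8,9}: no change
Constraint 4 (W + Y = Z) on D(W)={4,5,6,7,8} D(Y)={3,6,7,9} D(Z)={4,7,8}: W {4,5,6,7,8}->{4,5}; Y {3,6,7,9}->{3}; Z {4,7,8}->{7,8}
So after constraint 4: D(Y) = {3}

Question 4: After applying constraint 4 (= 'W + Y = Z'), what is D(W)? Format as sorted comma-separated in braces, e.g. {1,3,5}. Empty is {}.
Answer: {4,5}

Derivation:
Constraint 1 (W != Y) on D(W)={4,5,6,7,8} D(Y)={3,6,7,9}: no change
Constraint 2 (W != Z) on D(W)={4,5,6,7,8} D(Z)={4,7,8}: no change
Constraint 3 (Y != X) on D(Y)={3,6,7,9} D(X)={4,5,6,7,8,9}: no change
Constraint 4 (W + Y = Z) on D(W)={4,5,6,7,8} D(Y)={3,6,7,9} D(Z)={4,7,8}: W {4,5,6,7,8}->{4,5}; Y {3,6,7,9}->{3}; Z {4,7,8}->{7,8}
So after constraint 4: D(W) = {4,5}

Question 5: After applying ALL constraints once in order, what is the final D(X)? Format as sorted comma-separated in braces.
Answer: {4,5,6,7,8,9}

Derivation:
Constraint 1 (W != Y) on D(W)={4,5,6,7,8} D(Y)={3,6,7,9}: no change
Constraint 2 (W != Z) on D(W)={4,5,6,7,8} D(Z)={4,7,8}: no change
Constraint 3 (Y != X) on D(Y)={3,6,7,9} D(X)={4,5,6,7,8,9}: no change
Constraint 4 (W + Y = Z) on D(W)={4,5,6,7,8} D(Y)={3,6,7,9} D(Z)={4,7,8}: W {4,5,6,7,8}->{4,5}; Y {3,6,7,9}->{3}; Z {4,7,8}->{7,8}
So after all 4 constraints: D(X) = {4,5,6,7,8,9}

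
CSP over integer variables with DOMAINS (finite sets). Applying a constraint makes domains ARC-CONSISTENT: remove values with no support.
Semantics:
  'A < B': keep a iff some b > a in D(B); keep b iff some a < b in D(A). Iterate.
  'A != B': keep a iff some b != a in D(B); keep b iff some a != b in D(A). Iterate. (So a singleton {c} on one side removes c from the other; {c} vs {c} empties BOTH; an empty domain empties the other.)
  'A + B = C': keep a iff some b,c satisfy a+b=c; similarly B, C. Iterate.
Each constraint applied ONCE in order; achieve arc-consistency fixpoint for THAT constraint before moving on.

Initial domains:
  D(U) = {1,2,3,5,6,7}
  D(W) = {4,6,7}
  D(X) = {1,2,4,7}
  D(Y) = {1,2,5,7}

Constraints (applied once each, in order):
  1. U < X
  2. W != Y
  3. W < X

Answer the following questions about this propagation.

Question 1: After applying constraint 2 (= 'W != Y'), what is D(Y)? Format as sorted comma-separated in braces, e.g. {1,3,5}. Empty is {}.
Constraint 1 (U < X) on D(U)={1,2,3,5,6,7} D(X)={1,2,4,7}: U {1,2,3,5,6,7}->{1,2,3,5,6}; X {1,2,4,7}->{2,4,7}
Constraint 2 (W != Y) on D(W)={4,6,7} D(Y)={1,2,5,7}: no change
So after constraint 2: D(Y) = {1,2,5,7}

Answer: {1,2,5,7}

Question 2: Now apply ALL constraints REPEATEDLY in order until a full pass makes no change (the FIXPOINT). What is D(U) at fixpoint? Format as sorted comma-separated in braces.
pass 0 (initial): D(U)={1,2,3,5,6,7}
pass 1: U {1,2,3,5,6,7}->{1,2,3,5,6}; W {4,6,7}->{4,6}; X {1,2,4,7}->{7}
pass 2: no change
Fixpoint after 2 passes: D(U) = {1,2,3,5,6}

Answer: {1,2,3,5,6}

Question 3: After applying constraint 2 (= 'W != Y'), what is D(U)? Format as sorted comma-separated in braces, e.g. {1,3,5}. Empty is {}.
Answer: {1,2,3,5,6}

Derivation:
Constraint 1 (U < X) on D(U)={1,2,3,5,6,7} D(X)={1,2,4,7}: U {1,2,3,5,6,7}->{1,2,3,5,6}; X {1,2,4,7}->{2,4,7}
Constraint 2 (W != Y) on D(W)={4,6,7} D(Y)={1,2,5,7}: no change
So after constraint 2: D(U) = {1,2,3,5,6}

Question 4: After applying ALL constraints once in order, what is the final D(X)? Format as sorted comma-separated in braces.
Constraint 1 (U < X) on D(U)={1,2,3,5,6,7} D(X)={1,2,4,7}: U {1,2,3,5,6,7}->{1,2,3,5,6}; X {1,2,4,7}->{2,4,7}
Constraint 2 (W != Y) on D(W)={4,6,7} D(Y)={1,2,5,7}: no change
Constraint 3 (W < X) on D(W)={4,6,7} D(X)={2,4,7}: W {4,6,7}->{4,6}; X {2,4,7}->{7}
So after all 3 constraints: D(X) = {7}

Answer: {7}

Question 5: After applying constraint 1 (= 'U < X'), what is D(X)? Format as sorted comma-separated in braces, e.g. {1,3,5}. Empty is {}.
Answer: {2,4,7}

Derivation:
Constraint 1 (U < X) on D(U)={1,2,3,5,6,7} D(X)={1,2,4,7}: U {1,2,3,5,6,7}->{1,2,3,5,6}; X {1,2,4,7}->{2,4,7}
So after constraint 1: D(X) = {2,4,7}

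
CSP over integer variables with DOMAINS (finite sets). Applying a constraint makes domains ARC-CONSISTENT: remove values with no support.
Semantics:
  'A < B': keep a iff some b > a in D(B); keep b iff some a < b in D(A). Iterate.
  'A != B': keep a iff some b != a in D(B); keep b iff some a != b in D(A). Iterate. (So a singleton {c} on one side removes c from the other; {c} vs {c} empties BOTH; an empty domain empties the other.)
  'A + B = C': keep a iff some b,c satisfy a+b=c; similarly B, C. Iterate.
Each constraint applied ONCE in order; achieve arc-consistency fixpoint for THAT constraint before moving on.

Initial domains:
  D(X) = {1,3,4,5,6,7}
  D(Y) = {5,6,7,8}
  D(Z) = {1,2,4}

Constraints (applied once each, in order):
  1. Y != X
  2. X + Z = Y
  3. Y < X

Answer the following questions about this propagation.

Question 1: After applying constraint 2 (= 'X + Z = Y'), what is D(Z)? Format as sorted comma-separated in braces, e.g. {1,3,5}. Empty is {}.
Answer: {1,2,4}

Derivation:
Constraint 1 (Y != X) on D(Y)={5,6,7,8} D(X)={1,3,4,5,6,7}: no change
Constraint 2 (X + Z = Y) on D(X)={1,3,4,5,6,7} D(Z)={1,2,4} D(Y)={5,6,7,8}: no change
So after constraint 2: D(Z) = {1,2,4}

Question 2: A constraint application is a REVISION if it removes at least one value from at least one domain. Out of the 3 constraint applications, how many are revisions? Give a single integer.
Constraint 1 (Y != X) on D(Y)={5,6,7,8} D(X)={1,3,4,5,6,7}: no change => not a revision
Constraint 2 (X + Z = Y) on D(X)={1,3,4,5,6,7} D(Z)={1,2,4} D(Y)={5,6,7,8}: no change => not a revision
Constraint 3 (Y < X) on D(Y)={5,6,7,8} D(X)={1,3,4,5,6,7}: Y {5,6,7,8}->{5,6}; X {1,3,4,5,6,7}->{6,7} => REVISION
Total revisions = 1

Answer: 1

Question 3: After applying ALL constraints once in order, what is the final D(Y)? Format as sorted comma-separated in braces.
Answer: {5,6}

Derivation:
Constraint 1 (Y != X) on D(Y)={5,6,7,8} D(X)={1,3,4,5,6,7}: no change
Constraint 2 (X + Z = Y) on D(X)={1,3,4,5,6,7} D(Z)={1,2,4} D(Y)={5,6,7,8}: no change
Constraint 3 (Y < X) on D(Y)={5,6,7,8} D(X)={1,3,4,5,6,7}: Y {5,6,7,8}->{5,6}; X {1,3,4,5,6,7}->{6,7}
So after all 3 constraints: D(Y) = {5,6}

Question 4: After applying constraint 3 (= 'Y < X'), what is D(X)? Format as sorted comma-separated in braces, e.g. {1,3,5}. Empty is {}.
Constraint 1 (Y != X) on D(Y)={5,6,7,8} D(X)={1,3,4,5,6,7}: no change
Constraint 2 (X + Z = Y) on D(X)={1,3,4,5,6,7} D(Z)={1,2,4} D(Y)={5,6,7,8}: no change
Constraint 3 (Y < X) on D(Y)={5,6,7,8} D(X)={1,3,4,5,6,7}: Y {5,6,7,8}->{5,6}; X {1,3,4,5,6,7}->{6,7}
So after constraint 3: D(X) = {6,7}

Answer: {6,7}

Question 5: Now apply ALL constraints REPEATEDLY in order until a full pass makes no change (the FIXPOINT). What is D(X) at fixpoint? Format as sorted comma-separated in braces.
Answer: {}

Derivation:
pass 0 (initial): D(X)={1,3,4,5,6,7}
pass 1: X {1,3,4,5,6,7}->{6,7}; Y {5,6,7,8}->{5,6}
pass 2: X {6,7}->{}; Y {5,6}->{}; Z {1,2,4}->{}
pass 3: no change
Fixpoint after 3 passes: D(X) = {}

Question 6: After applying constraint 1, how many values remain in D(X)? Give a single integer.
Answer: 6

Derivation:
Constraint 1 (Y != X) on D(Y)={5,6,7,8} D(X)={1,3,4,5,6,7}: no change
So after constraint 1: D(X)={1,3,4,5,6,7}, size = 6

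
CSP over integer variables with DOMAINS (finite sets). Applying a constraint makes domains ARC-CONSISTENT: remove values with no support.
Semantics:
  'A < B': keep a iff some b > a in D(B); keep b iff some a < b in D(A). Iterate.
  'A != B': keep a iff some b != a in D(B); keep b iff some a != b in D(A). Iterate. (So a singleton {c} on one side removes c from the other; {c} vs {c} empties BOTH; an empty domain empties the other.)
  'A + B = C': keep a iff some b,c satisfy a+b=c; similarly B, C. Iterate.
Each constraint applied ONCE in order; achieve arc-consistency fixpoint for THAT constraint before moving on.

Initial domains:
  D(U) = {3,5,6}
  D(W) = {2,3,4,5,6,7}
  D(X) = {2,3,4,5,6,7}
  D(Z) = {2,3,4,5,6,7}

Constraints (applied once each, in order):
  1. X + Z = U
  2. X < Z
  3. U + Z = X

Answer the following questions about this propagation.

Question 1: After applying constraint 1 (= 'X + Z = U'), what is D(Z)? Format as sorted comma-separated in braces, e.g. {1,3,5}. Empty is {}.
Constraint 1 (X + Z = U) on D(X)={2,3,4,5,6,7} D(Z)={2,3,4,5,6,7} D(U)={3,5,6}: X {2,3,4,5,6,7}->{2,3,4}; Z {2,3,4,5,6,7}->{2,3,4}; U {3,5,6}->{5,6}
So after constraint 1: D(Z) = {2,3,4}

Answer: {2,3,4}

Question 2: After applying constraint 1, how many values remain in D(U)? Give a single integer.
Constraint 1 (X + Z = U) on D(X)={2,3,4,5,6,7} D(Z)={2,3,4,5,6,7} D(U)={3,5,6}: X {2,3,4,5,6,7}->{2,3,4}; Z {2,3,4,5,6,7}->{2,3,4}; U {3,5,6}->{5,6}
So after constraint 1: D(U)={5,6}, size = 2

Answer: 2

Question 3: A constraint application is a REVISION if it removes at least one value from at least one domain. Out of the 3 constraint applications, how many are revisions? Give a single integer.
Answer: 3

Derivation:
Constraint 1 (X + Z = U) on D(X)={2,3,4,5,6,7} D(Z)={2,3,4,5,6,7} D(U)={3,5,6}: X {2,3,4,5,6,7}->{2,3,4}; Z {2,3,4,5,6,7}->{2,3,4}; U {3,5,6}->{5,6} => REVISION
Constraint 2 (X < Z) on D(X)={2,3,4} D(Z)={2,3,4}: X {2,3,4}->{2,3}; Z {2,3,4}->{3,4} => REVISION
Constraint 3 (U + Z = X) on D(U)={5,6} D(Z)={3,4} D(X)={2,3}: U {5,6}->{}; Z {3,4}->{}; X {2,3}->{} => REVISION
Total revisions = 3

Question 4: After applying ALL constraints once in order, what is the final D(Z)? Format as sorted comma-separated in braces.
Answer: {}

Derivation:
Constraint 1 (X + Z = U) on D(X)={2,3,4,5,6,7} D(Z)={2,3,4,5,6,7} D(U)={3,5,6}: X {2,3,4,5,6,7}->{2,3,4}; Z {2,3,4,5,6,7}->{2,3,4}; U {3,5,6}->{5,6}
Constraint 2 (X < Z) on D(X)={2,3,4} D(Z)={2,3,4}: X {2,3,4}->{2,3}; Z {2,3,4}->{3,4}
Constraint 3 (U + Z = X) on D(U)={5,6} D(Z)={3,4} D(X)={2,3}: U {5,6}->{}; Z {3,4}->{}; X {2,3}->{}
So after all 3 constraints: D(Z) = {}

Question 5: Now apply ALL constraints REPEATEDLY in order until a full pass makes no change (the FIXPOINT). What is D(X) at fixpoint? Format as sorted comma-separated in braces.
pass 0 (initial): D(X)={2,3,4,5,6,7}
pass 1: U {3,5,6}->{}; X {2,3,4,5,6,7}->{}; Z {2,3,4,5,6,7}->{}
pass 2: no change
Fixpoint after 2 passes: D(X) = {}

Answer: {}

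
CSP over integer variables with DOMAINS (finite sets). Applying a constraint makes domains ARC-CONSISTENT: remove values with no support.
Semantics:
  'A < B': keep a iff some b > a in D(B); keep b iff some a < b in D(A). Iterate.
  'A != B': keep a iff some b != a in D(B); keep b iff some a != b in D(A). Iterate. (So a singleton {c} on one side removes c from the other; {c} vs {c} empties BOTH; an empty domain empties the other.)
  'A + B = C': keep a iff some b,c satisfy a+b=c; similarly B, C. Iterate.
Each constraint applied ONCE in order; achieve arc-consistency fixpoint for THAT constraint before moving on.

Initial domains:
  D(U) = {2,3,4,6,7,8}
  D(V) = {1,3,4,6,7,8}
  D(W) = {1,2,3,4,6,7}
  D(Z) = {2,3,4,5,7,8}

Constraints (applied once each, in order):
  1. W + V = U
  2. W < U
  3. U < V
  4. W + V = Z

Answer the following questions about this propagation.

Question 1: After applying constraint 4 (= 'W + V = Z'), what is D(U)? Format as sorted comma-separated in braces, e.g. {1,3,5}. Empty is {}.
Answer: {2,3,4,6}

Derivation:
Constraint 1 (W + V = U) on D(W)={1,2,3,4,6,7} D(V)={1,3,4,6,7,8} D(U)={2,3,4,6,7,8}: V {1,3,4,6,7,8}->{1,3,4,6,7}
Constraint 2 (W < U) on D(W)={1,2,3,4,6,7} D(U)={2,3,4,6,7,8}: no change
Constraint 3 (U < V) on D(U)={2,3,4,6,7,8} D(V)={1,3,4,6,7}: U {2,3,4,6,7,8}->{2,3,4,6}; V {1,3,4,6,7}->{3,4,6,7}
Constraint 4 (W + V = Z) on D(W)={1,2,3,4,6,7} D(V)={3,4,6,7} D(Z)={2,3,4,5,7,8}: W {1,2,3,4,6,7}->{1,2,3,4}; Z {2,3,4,5,7,8}->{4,5,7,8}
So after constraint 4: D(U) = {2,3,4,6}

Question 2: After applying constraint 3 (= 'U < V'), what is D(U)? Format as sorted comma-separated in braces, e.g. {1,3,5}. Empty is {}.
Answer: {2,3,4,6}

Derivation:
Constraint 1 (W + V = U) on D(W)={1,2,3,4,6,7} D(V)={1,3,4,6,7,8} D(U)={2,3,4,6,7,8}: V {1,3,4,6,7,8}->{1,3,4,6,7}
Constraint 2 (W < U) on D(W)={1,2,3,4,6,7} D(U)={2,3,4,6,7,8}: no change
Constraint 3 (U < V) on D(U)={2,3,4,6,7,8} D(V)={1,3,4,6,7}: U {2,3,4,6,7,8}->{2,3,4,6}; V {1,3,4,6,7}->{3,4,6,7}
So after constraint 3: D(U) = {2,3,4,6}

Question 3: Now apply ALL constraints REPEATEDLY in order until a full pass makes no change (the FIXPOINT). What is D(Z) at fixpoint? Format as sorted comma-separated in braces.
pass 0 (initial): D(Z)={2,3,4,5,7,8}
pass 1: U {2,3,4,6,7,8}->{2,3,4,6}; V {1,3,4,6,7,8}->{3,4,6,7}; W {1,2,3,4,6,7}->{1,2,3,4}; Z {2,3,4,5,7,8}->{4,5,7,8}
pass 2: U {2,3,4,6}->{}; V {3,4,6,7}->{}; W {1,2,3,4}->{}; Z {4,5,7,8}->{}
pass 3: no change
Fixpoint after 3 passes: D(Z) = {}

Answer: {}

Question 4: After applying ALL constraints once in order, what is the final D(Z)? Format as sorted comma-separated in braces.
Answer: {4,5,7,8}

Derivation:
Constraint 1 (W + V = U) on D(W)={1,2,3,4,6,7} D(V)={1,3,4,6,7,8} D(U)={2,3,4,6,7,8}: V {1,3,4,6,7,8}->{1,3,4,6,7}
Constraint 2 (W < U) on D(W)={1,2,3,4,6,7} D(U)={2,3,4,6,7,8}: no change
Constraint 3 (U < V) on D(U)={2,3,4,6,7,8} D(V)={1,3,4,6,7}: U {2,3,4,6,7,8}->{2,3,4,6}; V {1,3,4,6,7}->{3,4,6,7}
Constraint 4 (W + V = Z) on D(W)={1,2,3,4,6,7} D(V)={3,4,6,7} D(Z)={2,3,4,5,7,8}: W {1,2,3,4,6,7}->{1,2,3,4}; Z {2,3,4,5,7,8}->{4,5,7,8}
So after all 4 constraints: D(Z) = {4,5,7,8}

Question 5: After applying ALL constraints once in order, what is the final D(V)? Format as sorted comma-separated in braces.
Answer: {3,4,6,7}

Derivation:
Constraint 1 (W + V = U) on D(W)={1,2,3,4,6,7} D(V)={1,3,4,6,7,8} D(U)={2,3,4,6,7,8}: V {1,3,4,6,7,8}->{1,3,4,6,7}
Constraint 2 (W < U) on D(W)={1,2,3,4,6,7} D(U)={2,3,4,6,7,8}: no change
Constraint 3 (U < V) on D(U)={2,3,4,6,7,8} D(V)={1,3,4,6,7}: U {2,3,4,6,7,8}->{2,3,4,6}; V {1,3,4,6,7}->{3,4,6,7}
Constraint 4 (W + V = Z) on D(W)={1,2,3,4,6,7} D(V)={3,4,6,7} D(Z)={2,3,4,5,7,8}: W {1,2,3,4,6,7}->{1,2,3,4}; Z {2,3,4,5,7,8}->{4,5,7,8}
So after all 4 constraints: D(V) = {3,4,6,7}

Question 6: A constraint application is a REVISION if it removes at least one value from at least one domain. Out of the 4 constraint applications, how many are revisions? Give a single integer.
Constraint 1 (W + V = U) on D(W)={1,2,3,4,6,7} D(V)={1,3,4,6,7,8} D(U)={2,3,4,6,7,8}: V {1,3,4,6,7,8}->{1,3,4,6,7} => REVISION
Constraint 2 (W < U) on D(W)={1,2,3,4,6,7} D(U)={2,3,4,6,7,8}: no change => not a revision
Constraint 3 (U < V) on D(U)={2,3,4,6,7,8} D(V)={1,3,4,6,7}: U {2,3,4,6,7,8}->{2,3,4,6}; V {1,3,4,6,7}->{3,4,6,7} => REVISION
Constraint 4 (W + V = Z) on D(W)={1,2,3,4,6,7} D(V)={3,4,6,7} D(Z)={2,3,4,5,7,8}: W {1,2,3,4,6,7}->{1,2,3,4}; Z {2,3,4,5,7,8}->{4,5,7,8} => REVISION
Total revisions = 3

Answer: 3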